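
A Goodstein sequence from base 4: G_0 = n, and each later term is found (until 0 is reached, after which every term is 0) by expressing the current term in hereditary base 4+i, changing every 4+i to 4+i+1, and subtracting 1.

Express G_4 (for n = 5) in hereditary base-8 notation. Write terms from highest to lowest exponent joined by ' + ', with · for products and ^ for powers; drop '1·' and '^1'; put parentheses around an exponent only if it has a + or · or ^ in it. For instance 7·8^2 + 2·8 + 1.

[0] 5 ≡ 4 + 1 (base 4). Lift 5: 6. −1: 5.
[1] 5 ≡ 5 (base 5). Lift 6: 6. −1: 5.
[2] 5 ≡ 5 (base 6). Lift 7: 5. −1: 4.
[3] 4 ≡ 4 (base 7). Lift 8: 4. −1: 3.
[4] 3 ≡ 3 (base 8). Lift 9: 3. −1: 2.

3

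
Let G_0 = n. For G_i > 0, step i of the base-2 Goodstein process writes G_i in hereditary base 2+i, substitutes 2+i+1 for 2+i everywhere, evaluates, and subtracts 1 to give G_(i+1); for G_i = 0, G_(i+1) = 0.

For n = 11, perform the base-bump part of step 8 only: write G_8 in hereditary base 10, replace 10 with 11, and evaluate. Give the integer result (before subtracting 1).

1997331745491

base 2: 11 = 2^(2 + 1) + 2 + 1; at 3: 3^(3 + 1) + 3 + 1 = 85; next = 84
base 3: 84 = 3^(3 + 1) + 3; at 4: 4^(4 + 1) + 4 = 1028; next = 1027
base 4: 1027 = 4^(4 + 1) + 3; at 5: 5^(5 + 1) + 3 = 15628; next = 15627
base 5: 15627 = 5^(5 + 1) + 2; at 6: 6^(6 + 1) + 2 = 279938; next = 279937
base 6: 279937 = 6^(6 + 1) + 1; at 7: 7^(7 + 1) + 1 = 5764802; next = 5764801
base 7: 5764801 = 7^(7 + 1); at 8: 8^(8 + 1) = 134217728; next = 134217727
base 8: 134217727 = 7·8^8 + 7·8^7 + 7·8^6 + 7·8^5 + 7·8^4 + 7·8^3 + 7·8^2 + 7·8 + 7; at 9: 7·9^9 + 7·9^7 + 7·9^6 + 7·9^5 + 7·9^4 + 7·9^3 + 7·9^2 + 7·9 + 7 = 2749609303; next = 2749609302
base 9: 2749609302 = 7·9^9 + 7·9^7 + 7·9^6 + 7·9^5 + 7·9^4 + 7·9^3 + 7·9^2 + 7·9 + 6; at 10: 7·10^10 + 7·10^7 + 7·10^6 + 7·10^5 + 7·10^4 + 7·10^3 + 7·10^2 + 7·10 + 6 = 70077777776; next = 70077777775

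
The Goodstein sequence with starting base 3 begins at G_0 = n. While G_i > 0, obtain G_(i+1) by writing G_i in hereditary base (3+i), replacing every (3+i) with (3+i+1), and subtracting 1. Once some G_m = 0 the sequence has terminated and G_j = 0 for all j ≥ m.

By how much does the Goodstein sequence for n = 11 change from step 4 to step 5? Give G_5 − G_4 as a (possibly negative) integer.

4

step 0: 11 = 3^2 + 2; sub 4 for 3: 4^2 + 2; = 18; G_1 = 18−1 = 17
step 1: 17 = 4^2 + 1; sub 5 for 4: 5^2 + 1; = 26; G_2 = 26−1 = 25
step 2: 25 = 5^2; sub 6 for 5: 6^2; = 36; G_3 = 36−1 = 35
step 3: 35 = 5·6 + 5; sub 7 for 6: 5·7 + 5; = 40; G_4 = 40−1 = 39
step 4: 39 = 5·7 + 4; sub 8 for 7: 5·8 + 4; = 44; G_5 = 44−1 = 43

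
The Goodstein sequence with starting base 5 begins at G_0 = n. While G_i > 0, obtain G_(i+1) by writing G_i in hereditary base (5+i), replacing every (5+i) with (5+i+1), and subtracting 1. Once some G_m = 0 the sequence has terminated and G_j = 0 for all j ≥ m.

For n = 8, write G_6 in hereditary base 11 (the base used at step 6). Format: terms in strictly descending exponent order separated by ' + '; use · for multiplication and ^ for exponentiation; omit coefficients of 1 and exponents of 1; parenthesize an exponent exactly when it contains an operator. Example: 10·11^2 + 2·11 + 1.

6

G_0=8  [base 5] 5 + 3  →[5↦6]→  6 + 3 = 9  −1 ⇒ G_1=8
G_1=8  [base 6] 6 + 2  →[6↦7]→  7 + 2 = 9  −1 ⇒ G_2=8
G_2=8  [base 7] 7 + 1  →[7↦8]→  8 + 1 = 9  −1 ⇒ G_3=8
G_3=8  [base 8] 8  →[8↦9]→  9 = 9  −1 ⇒ G_4=8
G_4=8  [base 9] 8  →[9↦10]→  8 = 8  −1 ⇒ G_5=7
G_5=7  [base 10] 7  →[10↦11]→  7 = 7  −1 ⇒ G_6=6
G_6=6  [base 11] 6  →[11↦12]→  6 = 6  −1 ⇒ G_7=5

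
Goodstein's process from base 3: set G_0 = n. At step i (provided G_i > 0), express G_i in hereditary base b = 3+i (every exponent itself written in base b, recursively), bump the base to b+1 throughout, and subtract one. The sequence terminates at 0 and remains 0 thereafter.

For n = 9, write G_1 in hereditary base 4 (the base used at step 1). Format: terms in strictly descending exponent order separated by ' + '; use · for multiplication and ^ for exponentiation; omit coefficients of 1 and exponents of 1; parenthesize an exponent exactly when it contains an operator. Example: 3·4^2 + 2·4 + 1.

3·4 + 3

G_0 = 9. HB_3(9) = 3^2. Bump = 16. G_1 = 15.
G_1 = 15. HB_4(15) = 3·4 + 3. Bump = 18. G_2 = 17.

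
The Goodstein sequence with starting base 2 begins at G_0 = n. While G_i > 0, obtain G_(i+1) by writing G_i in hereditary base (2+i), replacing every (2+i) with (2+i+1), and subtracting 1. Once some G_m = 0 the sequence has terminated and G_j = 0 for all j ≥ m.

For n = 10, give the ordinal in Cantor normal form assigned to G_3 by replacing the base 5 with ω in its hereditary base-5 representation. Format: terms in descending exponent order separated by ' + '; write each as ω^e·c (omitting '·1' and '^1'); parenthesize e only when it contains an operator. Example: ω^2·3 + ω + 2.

G_0 = 10. HB_2(10) = 2^(2 + 1) + 2. Bump = 84. G_1 = 83.
G_1 = 83. HB_3(83) = 3^(3 + 1) + 2. Bump = 1026. G_2 = 1025.
G_2 = 1025. HB_4(1025) = 4^(4 + 1) + 1. Bump = 15626. G_3 = 15625.

ω^(ω + 1)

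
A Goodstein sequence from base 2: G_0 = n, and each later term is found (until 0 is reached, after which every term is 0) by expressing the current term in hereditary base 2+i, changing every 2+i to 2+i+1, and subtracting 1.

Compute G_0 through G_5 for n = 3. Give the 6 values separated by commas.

step 0: 3 = 2 + 1; sub 3 for 2: 3 + 1; = 4; G_1 = 4−1 = 3
step 1: 3 = 3; sub 4 for 3: 4; = 4; G_2 = 4−1 = 3
step 2: 3 = 3; sub 5 for 4: 3; = 3; G_3 = 3−1 = 2
step 3: 2 = 2; sub 6 for 5: 2; = 2; G_4 = 2−1 = 1
step 4: 1 = 1; sub 7 for 6: 1; = 1; G_5 = 1−1 = 0

3, 3, 3, 2, 1, 0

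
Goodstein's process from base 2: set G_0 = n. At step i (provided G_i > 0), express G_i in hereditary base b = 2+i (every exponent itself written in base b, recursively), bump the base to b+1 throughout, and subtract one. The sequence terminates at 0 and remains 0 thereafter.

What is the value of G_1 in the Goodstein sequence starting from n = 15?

i=0: 15 = 2^(2 + 1) + 2^2 + 2 + 1 (b=2); 2→3: 3^(3 + 1) + 3^3 + 3 + 1 = 112; 112−1 = 111
i=1: 111 = 3^(3 + 1) + 3^3 + 3 (b=3); 3→4: 4^(4 + 1) + 4^4 + 4 = 1284; 1284−1 = 1283

111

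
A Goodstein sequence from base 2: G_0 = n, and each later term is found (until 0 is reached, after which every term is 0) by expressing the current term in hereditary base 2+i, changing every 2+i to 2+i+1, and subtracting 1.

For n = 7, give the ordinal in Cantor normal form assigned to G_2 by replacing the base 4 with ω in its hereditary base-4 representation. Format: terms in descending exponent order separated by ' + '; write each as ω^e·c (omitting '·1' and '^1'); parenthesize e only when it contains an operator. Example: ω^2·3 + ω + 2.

G_0 = 7. HB_2(7) = 2^2 + 2 + 1. Bump = 31. G_1 = 30.
G_1 = 30. HB_3(30) = 3^3 + 3. Bump = 260. G_2 = 259.
G_2 = 259. HB_4(259) = 4^4 + 3. Bump = 3128. G_3 = 3127.

ω^ω + 3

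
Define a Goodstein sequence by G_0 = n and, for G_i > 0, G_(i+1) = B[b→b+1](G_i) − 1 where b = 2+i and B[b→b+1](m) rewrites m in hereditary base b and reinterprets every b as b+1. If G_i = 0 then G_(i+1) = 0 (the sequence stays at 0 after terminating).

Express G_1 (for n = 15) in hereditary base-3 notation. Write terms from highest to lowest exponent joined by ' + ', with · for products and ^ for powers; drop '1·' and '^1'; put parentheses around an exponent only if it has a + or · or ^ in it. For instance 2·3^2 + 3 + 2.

3^(3 + 1) + 3^3 + 3

i=0: 15 = 2^(2 + 1) + 2^2 + 2 + 1 (b=2); 2→3: 3^(3 + 1) + 3^3 + 3 + 1 = 112; 112−1 = 111
i=1: 111 = 3^(3 + 1) + 3^3 + 3 (b=3); 3→4: 4^(4 + 1) + 4^4 + 4 = 1284; 1284−1 = 1283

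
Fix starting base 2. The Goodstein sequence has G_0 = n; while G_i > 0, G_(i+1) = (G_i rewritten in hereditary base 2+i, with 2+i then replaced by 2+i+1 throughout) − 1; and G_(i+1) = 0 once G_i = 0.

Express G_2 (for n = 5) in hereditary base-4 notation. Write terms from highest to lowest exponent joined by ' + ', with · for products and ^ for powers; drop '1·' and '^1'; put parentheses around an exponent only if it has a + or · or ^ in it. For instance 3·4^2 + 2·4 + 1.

step 0: 5 = 2^2 + 1; sub 3 for 2: 3^3 + 1; = 28; G_1 = 28−1 = 27
step 1: 27 = 3^3; sub 4 for 3: 4^4; = 256; G_2 = 256−1 = 255
step 2: 255 = 3·4^3 + 3·4^2 + 3·4 + 3; sub 5 for 4: 3·5^3 + 3·5^2 + 3·5 + 3; = 468; G_3 = 468−1 = 467

3·4^3 + 3·4^2 + 3·4 + 3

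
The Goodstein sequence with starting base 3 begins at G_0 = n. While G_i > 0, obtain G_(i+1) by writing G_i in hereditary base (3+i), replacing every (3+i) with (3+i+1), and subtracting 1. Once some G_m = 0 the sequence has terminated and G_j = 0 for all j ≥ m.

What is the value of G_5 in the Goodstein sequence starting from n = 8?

G_0=8  [base 3] 2·3 + 2  →[3↦4]→  2·4 + 2 = 10  −1 ⇒ G_1=9
G_1=9  [base 4] 2·4 + 1  →[4↦5]→  2·5 + 1 = 11  −1 ⇒ G_2=10
G_2=10  [base 5] 2·5  →[5↦6]→  2·6 = 12  −1 ⇒ G_3=11
G_3=11  [base 6] 6 + 5  →[6↦7]→  7 + 5 = 12  −1 ⇒ G_4=11
G_4=11  [base 7] 7 + 4  →[7↦8]→  8 + 4 = 12  −1 ⇒ G_5=11

11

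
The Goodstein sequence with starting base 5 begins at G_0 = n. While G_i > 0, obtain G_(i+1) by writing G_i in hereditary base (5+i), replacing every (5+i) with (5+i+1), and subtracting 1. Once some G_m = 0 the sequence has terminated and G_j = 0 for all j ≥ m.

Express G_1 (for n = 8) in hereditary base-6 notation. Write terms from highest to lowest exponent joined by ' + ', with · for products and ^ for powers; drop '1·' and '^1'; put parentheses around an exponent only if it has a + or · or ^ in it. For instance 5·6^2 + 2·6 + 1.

i=0: 8 = 5 + 3 (b=5); 5→6: 6 + 3 = 9; 9−1 = 8
i=1: 8 = 6 + 2 (b=6); 6→7: 7 + 2 = 9; 9−1 = 8

6 + 2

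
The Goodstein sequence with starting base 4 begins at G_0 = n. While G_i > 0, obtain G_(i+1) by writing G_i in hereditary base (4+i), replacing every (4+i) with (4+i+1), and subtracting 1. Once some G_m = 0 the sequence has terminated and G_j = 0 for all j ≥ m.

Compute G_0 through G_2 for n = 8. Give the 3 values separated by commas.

i=0: 8 = 2·4 (b=4); 4→5: 2·5 = 10; 10−1 = 9
i=1: 9 = 5 + 4 (b=5); 5→6: 6 + 4 = 10; 10−1 = 9

8, 9, 9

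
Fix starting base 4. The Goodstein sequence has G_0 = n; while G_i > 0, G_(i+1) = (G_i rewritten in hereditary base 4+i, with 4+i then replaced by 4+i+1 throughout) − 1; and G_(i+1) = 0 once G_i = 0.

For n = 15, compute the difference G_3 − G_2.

G_0=15  [base 4] 3·4 + 3  →[4↦5]→  3·5 + 3 = 18  −1 ⇒ G_1=17
G_1=17  [base 5] 3·5 + 2  →[5↦6]→  3·6 + 2 = 20  −1 ⇒ G_2=19
G_2=19  [base 6] 3·6 + 1  →[6↦7]→  3·7 + 1 = 22  −1 ⇒ G_3=21

2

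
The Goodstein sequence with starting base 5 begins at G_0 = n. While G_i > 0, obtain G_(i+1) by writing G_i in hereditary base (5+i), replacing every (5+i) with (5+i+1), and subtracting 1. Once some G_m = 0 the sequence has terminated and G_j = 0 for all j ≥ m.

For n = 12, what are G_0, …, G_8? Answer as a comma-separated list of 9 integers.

12, 13, 14, 15, 15, 15, 15, 15, 15

[0] 12 ≡ 2·5 + 2 (base 5). Lift 6: 14. −1: 13.
[1] 13 ≡ 2·6 + 1 (base 6). Lift 7: 15. −1: 14.
[2] 14 ≡ 2·7 (base 7). Lift 8: 16. −1: 15.
[3] 15 ≡ 8 + 7 (base 8). Lift 9: 16. −1: 15.
[4] 15 ≡ 9 + 6 (base 9). Lift 10: 16. −1: 15.
[5] 15 ≡ 10 + 5 (base 10). Lift 11: 16. −1: 15.
[6] 15 ≡ 11 + 4 (base 11). Lift 12: 16. −1: 15.
[7] 15 ≡ 12 + 3 (base 12). Lift 13: 16. −1: 15.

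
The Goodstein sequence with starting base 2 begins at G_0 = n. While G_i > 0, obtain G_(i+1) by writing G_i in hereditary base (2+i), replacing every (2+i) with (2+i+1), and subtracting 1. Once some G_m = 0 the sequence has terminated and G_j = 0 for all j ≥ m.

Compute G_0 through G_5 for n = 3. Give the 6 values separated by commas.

[0] 3 ≡ 2 + 1 (base 2). Lift 3: 4. −1: 3.
[1] 3 ≡ 3 (base 3). Lift 4: 4. −1: 3.
[2] 3 ≡ 3 (base 4). Lift 5: 3. −1: 2.
[3] 2 ≡ 2 (base 5). Lift 6: 2. −1: 1.
[4] 1 ≡ 1 (base 6). Lift 7: 1. −1: 0.

3, 3, 3, 2, 1, 0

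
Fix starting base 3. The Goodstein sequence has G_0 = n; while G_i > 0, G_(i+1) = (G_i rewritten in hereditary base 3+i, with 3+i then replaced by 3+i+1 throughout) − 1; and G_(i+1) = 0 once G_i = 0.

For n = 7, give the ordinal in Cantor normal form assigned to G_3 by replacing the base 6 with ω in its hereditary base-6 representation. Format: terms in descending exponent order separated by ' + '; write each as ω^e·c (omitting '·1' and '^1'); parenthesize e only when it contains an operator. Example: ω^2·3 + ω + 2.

i=0: 7 = 2·3 + 1 (b=3); 3→4: 2·4 + 1 = 9; 9−1 = 8
i=1: 8 = 2·4 (b=4); 4→5: 2·5 = 10; 10−1 = 9
i=2: 9 = 5 + 4 (b=5); 5→6: 6 + 4 = 10; 10−1 = 9
i=3: 9 = 6 + 3 (b=6); 6→7: 7 + 3 = 10; 10−1 = 9

ω + 3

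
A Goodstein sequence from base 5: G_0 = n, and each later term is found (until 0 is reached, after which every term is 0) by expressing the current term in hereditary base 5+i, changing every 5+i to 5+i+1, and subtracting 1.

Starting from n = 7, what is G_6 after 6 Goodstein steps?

base 5: 7 = 5 + 2; at 6: 6 + 2 = 8; next = 7
base 6: 7 = 6 + 1; at 7: 7 + 1 = 8; next = 7
base 7: 7 = 7; at 8: 8 = 8; next = 7
base 8: 7 = 7; at 9: 7 = 7; next = 6
base 9: 6 = 6; at 10: 6 = 6; next = 5
base 10: 5 = 5; at 11: 5 = 5; next = 4
base 11: 4 = 4; at 12: 4 = 4; next = 3

4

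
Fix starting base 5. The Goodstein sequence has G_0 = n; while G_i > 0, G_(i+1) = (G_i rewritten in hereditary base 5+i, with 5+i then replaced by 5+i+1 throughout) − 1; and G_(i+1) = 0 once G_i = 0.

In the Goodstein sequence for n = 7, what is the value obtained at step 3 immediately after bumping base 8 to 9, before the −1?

G_0=7  [base 5] 5 + 2  →[5↦6]→  6 + 2 = 8  −1 ⇒ G_1=7
G_1=7  [base 6] 6 + 1  →[6↦7]→  7 + 1 = 8  −1 ⇒ G_2=7
G_2=7  [base 7] 7  →[7↦8]→  8 = 8  −1 ⇒ G_3=7
G_3=7  [base 8] 7  →[8↦9]→  7 = 7  −1 ⇒ G_4=6

7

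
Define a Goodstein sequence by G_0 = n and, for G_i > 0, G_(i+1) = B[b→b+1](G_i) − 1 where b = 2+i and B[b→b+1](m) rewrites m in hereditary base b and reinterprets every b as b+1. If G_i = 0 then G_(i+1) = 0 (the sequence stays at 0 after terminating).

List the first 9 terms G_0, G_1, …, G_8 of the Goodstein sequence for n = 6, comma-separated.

6, 29, 257, 3125, 46655, 98039, 187243, 332147, 555551

G_0=6  [base 2] 2^2 + 2  →[2↦3]→  3^3 + 3 = 30  −1 ⇒ G_1=29
G_1=29  [base 3] 3^3 + 2  →[3↦4]→  4^4 + 2 = 258  −1 ⇒ G_2=257
G_2=257  [base 4] 4^4 + 1  →[4↦5]→  5^5 + 1 = 3126  −1 ⇒ G_3=3125
G_3=3125  [base 5] 5^5  →[5↦6]→  6^6 = 46656  −1 ⇒ G_4=46655
G_4=46655  [base 6] 5·6^5 + 5·6^4 + 5·6^3 + 5·6^2 + 5·6 + 5  →[6↦7]→  5·7^5 + 5·7^4 + 5·7^3 + 5·7^2 + 5·7 + 5 = 98040  −1 ⇒ G_5=98039
G_5=98039  [base 7] 5·7^5 + 5·7^4 + 5·7^3 + 5·7^2 + 5·7 + 4  →[7↦8]→  5·8^5 + 5·8^4 + 5·8^3 + 5·8^2 + 5·8 + 4 = 187244  −1 ⇒ G_6=187243
G_6=187243  [base 8] 5·8^5 + 5·8^4 + 5·8^3 + 5·8^2 + 5·8 + 3  →[8↦9]→  5·9^5 + 5·9^4 + 5·9^3 + 5·9^2 + 5·9 + 3 = 332148  −1 ⇒ G_7=332147
G_7=332147  [base 9] 5·9^5 + 5·9^4 + 5·9^3 + 5·9^2 + 5·9 + 2  →[9↦10]→  5·10^5 + 5·10^4 + 5·10^3 + 5·10^2 + 5·10 + 2 = 555552  −1 ⇒ G_8=555551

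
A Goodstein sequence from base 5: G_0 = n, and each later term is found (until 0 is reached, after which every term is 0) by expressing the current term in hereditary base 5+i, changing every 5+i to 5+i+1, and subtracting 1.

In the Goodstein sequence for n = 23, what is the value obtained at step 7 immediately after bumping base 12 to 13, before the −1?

(0) 23|_5 = 4·5 + 3 ↦ 4·6 + 3|_6 = 27 ⇒ 26
(1) 26|_6 = 4·6 + 2 ↦ 4·7 + 2|_7 = 30 ⇒ 29
(2) 29|_7 = 4·7 + 1 ↦ 4·8 + 1|_8 = 33 ⇒ 32
(3) 32|_8 = 4·8 ↦ 4·9|_9 = 36 ⇒ 35
(4) 35|_9 = 3·9 + 8 ↦ 3·10 + 8|_10 = 38 ⇒ 37
(5) 37|_10 = 3·10 + 7 ↦ 3·11 + 7|_11 = 40 ⇒ 39
(6) 39|_11 = 3·11 + 6 ↦ 3·12 + 6|_12 = 42 ⇒ 41
(7) 41|_12 = 3·12 + 5 ↦ 3·13 + 5|_13 = 44 ⇒ 43

44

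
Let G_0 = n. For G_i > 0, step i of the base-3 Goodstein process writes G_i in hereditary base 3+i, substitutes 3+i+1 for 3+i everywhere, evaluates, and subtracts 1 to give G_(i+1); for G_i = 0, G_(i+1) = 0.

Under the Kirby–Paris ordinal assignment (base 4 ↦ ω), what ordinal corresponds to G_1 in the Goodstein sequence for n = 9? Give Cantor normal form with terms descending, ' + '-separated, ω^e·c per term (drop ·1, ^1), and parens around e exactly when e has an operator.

step 0: 9 = 3^2; sub 4 for 3: 4^2; = 16; G_1 = 16−1 = 15
step 1: 15 = 3·4 + 3; sub 5 for 4: 3·5 + 3; = 18; G_2 = 18−1 = 17

ω·3 + 3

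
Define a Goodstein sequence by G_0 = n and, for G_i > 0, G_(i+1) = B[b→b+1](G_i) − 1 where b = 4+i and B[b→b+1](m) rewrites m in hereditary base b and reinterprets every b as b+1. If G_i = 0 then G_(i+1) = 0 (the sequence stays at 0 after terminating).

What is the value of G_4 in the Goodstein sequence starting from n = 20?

65

(0) 20|_4 = 4^2 + 4 ↦ 5^2 + 5|_5 = 30 ⇒ 29
(1) 29|_5 = 5^2 + 4 ↦ 6^2 + 4|_6 = 40 ⇒ 39
(2) 39|_6 = 6^2 + 3 ↦ 7^2 + 3|_7 = 52 ⇒ 51
(3) 51|_7 = 7^2 + 2 ↦ 8^2 + 2|_8 = 66 ⇒ 65
(4) 65|_8 = 8^2 + 1 ↦ 9^2 + 1|_9 = 82 ⇒ 81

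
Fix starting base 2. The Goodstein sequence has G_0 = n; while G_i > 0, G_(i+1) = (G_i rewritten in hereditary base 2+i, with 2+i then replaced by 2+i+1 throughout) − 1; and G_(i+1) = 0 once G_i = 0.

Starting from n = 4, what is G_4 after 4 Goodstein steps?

[0] 4 ≡ 2^2 (base 2). Lift 3: 27. −1: 26.
[1] 26 ≡ 2·3^2 + 2·3 + 2 (base 3). Lift 4: 42. −1: 41.
[2] 41 ≡ 2·4^2 + 2·4 + 1 (base 4). Lift 5: 61. −1: 60.
[3] 60 ≡ 2·5^2 + 2·5 (base 5). Lift 6: 84. −1: 83.
[4] 83 ≡ 2·6^2 + 6 + 5 (base 6). Lift 7: 110. −1: 109.

83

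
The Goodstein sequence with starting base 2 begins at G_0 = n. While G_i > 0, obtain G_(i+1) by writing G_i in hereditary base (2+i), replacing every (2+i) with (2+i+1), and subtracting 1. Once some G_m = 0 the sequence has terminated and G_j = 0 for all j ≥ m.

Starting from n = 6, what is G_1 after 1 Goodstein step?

29

step 0: 6 = 2^2 + 2; sub 3 for 2: 3^3 + 3; = 30; G_1 = 30−1 = 29
step 1: 29 = 3^3 + 2; sub 4 for 3: 4^4 + 2; = 258; G_2 = 258−1 = 257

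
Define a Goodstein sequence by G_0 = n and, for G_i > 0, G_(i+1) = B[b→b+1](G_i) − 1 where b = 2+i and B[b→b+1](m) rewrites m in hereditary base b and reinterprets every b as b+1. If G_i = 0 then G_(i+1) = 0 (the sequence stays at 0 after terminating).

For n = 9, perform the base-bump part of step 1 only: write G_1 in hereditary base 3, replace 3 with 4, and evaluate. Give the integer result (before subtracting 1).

1024

step 0: 9 = 2^(2 + 1) + 1; sub 3 for 2: 3^(3 + 1) + 1; = 82; G_1 = 82−1 = 81
step 1: 81 = 3^(3 + 1); sub 4 for 3: 4^(4 + 1); = 1024; G_2 = 1024−1 = 1023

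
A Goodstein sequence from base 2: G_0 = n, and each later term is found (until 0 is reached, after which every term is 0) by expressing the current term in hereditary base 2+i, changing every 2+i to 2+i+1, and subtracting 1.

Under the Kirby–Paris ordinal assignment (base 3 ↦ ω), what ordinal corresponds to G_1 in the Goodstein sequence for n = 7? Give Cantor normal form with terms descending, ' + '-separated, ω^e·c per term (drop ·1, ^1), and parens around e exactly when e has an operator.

[0] 7 ≡ 2^2 + 2 + 1 (base 2). Lift 3: 31. −1: 30.
[1] 30 ≡ 3^3 + 3 (base 3). Lift 4: 260. −1: 259.

ω^ω + ω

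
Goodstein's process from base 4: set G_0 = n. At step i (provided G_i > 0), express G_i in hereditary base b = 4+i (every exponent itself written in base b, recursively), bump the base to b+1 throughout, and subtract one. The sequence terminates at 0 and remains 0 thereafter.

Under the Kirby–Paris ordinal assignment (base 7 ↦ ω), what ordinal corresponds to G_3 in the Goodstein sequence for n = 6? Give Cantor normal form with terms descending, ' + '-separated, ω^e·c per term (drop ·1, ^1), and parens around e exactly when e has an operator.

6

[0] 6 ≡ 4 + 2 (base 4). Lift 5: 7. −1: 6.
[1] 6 ≡ 5 + 1 (base 5). Lift 6: 7. −1: 6.
[2] 6 ≡ 6 (base 6). Lift 7: 7. −1: 6.
[3] 6 ≡ 6 (base 7). Lift 8: 6. −1: 5.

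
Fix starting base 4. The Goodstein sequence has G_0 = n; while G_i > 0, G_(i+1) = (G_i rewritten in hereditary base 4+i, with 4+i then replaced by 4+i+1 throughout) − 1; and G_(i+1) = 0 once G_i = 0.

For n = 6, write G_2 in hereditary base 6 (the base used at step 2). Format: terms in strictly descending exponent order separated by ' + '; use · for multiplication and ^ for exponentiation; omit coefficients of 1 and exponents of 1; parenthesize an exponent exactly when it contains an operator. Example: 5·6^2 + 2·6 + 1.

6 —HB4→ 4 + 2 —bump→ 5 + 2 = 7 —(−1)→ 6
6 —HB5→ 5 + 1 —bump→ 6 + 1 = 7 —(−1)→ 6

6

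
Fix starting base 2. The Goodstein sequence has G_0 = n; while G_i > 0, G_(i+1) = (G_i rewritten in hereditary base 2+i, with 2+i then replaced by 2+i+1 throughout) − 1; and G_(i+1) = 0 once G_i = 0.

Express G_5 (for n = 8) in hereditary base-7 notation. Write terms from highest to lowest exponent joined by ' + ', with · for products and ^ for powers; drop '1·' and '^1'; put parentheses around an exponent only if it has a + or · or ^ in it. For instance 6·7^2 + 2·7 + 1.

2·7^7 + 2·7^2 + 7 + 4

(0) 8|_2 = 2^(2 + 1) ↦ 3^(3 + 1)|_3 = 81 ⇒ 80
(1) 80|_3 = 2·3^3 + 2·3^2 + 2·3 + 2 ↦ 2·4^4 + 2·4^2 + 2·4 + 2|_4 = 554 ⇒ 553
(2) 553|_4 = 2·4^4 + 2·4^2 + 2·4 + 1 ↦ 2·5^5 + 2·5^2 + 2·5 + 1|_5 = 6311 ⇒ 6310
(3) 6310|_5 = 2·5^5 + 2·5^2 + 2·5 ↦ 2·6^6 + 2·6^2 + 2·6|_6 = 93396 ⇒ 93395
(4) 93395|_6 = 2·6^6 + 2·6^2 + 6 + 5 ↦ 2·7^7 + 2·7^2 + 7 + 5|_7 = 1647196 ⇒ 1647195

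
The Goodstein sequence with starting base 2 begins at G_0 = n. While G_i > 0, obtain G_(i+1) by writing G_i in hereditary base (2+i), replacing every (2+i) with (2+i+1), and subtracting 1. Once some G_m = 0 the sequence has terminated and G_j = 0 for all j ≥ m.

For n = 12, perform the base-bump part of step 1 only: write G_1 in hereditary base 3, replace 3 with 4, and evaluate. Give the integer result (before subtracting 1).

1066

i=0: 12 = 2^(2 + 1) + 2^2 (b=2); 2→3: 3^(3 + 1) + 3^3 = 108; 108−1 = 107
i=1: 107 = 3^(3 + 1) + 2·3^2 + 2·3 + 2 (b=3); 3→4: 4^(4 + 1) + 2·4^2 + 2·4 + 2 = 1066; 1066−1 = 1065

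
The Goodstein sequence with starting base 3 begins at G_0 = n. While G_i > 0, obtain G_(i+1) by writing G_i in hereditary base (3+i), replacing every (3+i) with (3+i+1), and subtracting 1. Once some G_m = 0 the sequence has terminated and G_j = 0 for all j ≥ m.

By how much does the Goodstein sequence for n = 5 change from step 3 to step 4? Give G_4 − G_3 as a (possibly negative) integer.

-1

G_0 = 5. HB_3(5) = 3 + 2. Bump = 6. G_1 = 5.
G_1 = 5. HB_4(5) = 4 + 1. Bump = 6. G_2 = 5.
G_2 = 5. HB_5(5) = 5. Bump = 6. G_3 = 5.
G_3 = 5. HB_6(5) = 5. Bump = 5. G_4 = 4.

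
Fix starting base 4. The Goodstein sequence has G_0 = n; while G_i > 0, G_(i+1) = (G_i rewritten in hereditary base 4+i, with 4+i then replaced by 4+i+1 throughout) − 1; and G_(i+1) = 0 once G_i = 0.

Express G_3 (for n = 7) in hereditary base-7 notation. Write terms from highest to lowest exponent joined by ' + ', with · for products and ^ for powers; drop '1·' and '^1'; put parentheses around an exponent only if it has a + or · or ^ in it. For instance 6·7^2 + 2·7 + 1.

[0] 7 ≡ 4 + 3 (base 4). Lift 5: 8. −1: 7.
[1] 7 ≡ 5 + 2 (base 5). Lift 6: 8. −1: 7.
[2] 7 ≡ 6 + 1 (base 6). Lift 7: 8. −1: 7.
[3] 7 ≡ 7 (base 7). Lift 8: 8. −1: 7.

7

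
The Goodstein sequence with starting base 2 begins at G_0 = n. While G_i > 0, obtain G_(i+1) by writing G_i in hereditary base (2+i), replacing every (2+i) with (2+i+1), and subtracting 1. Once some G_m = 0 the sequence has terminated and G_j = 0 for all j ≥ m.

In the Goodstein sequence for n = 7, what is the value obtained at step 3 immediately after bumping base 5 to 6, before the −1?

G_0=7  [base 2] 2^2 + 2 + 1  →[2↦3]→  3^3 + 3 + 1 = 31  −1 ⇒ G_1=30
G_1=30  [base 3] 3^3 + 3  →[3↦4]→  4^4 + 4 = 260  −1 ⇒ G_2=259
G_2=259  [base 4] 4^4 + 3  →[4↦5]→  5^5 + 3 = 3128  −1 ⇒ G_3=3127
G_3=3127  [base 5] 5^5 + 2  →[5↦6]→  6^6 + 2 = 46658  −1 ⇒ G_4=46657

46658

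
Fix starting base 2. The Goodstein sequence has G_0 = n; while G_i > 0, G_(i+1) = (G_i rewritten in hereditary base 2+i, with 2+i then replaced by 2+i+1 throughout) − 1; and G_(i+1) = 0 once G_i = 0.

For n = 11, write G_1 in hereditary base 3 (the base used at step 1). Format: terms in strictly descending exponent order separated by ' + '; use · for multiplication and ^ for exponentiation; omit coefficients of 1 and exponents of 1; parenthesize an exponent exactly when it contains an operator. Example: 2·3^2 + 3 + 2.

base 2: 11 = 2^(2 + 1) + 2 + 1; at 3: 3^(3 + 1) + 3 + 1 = 85; next = 84
base 3: 84 = 3^(3 + 1) + 3; at 4: 4^(4 + 1) + 4 = 1028; next = 1027

3^(3 + 1) + 3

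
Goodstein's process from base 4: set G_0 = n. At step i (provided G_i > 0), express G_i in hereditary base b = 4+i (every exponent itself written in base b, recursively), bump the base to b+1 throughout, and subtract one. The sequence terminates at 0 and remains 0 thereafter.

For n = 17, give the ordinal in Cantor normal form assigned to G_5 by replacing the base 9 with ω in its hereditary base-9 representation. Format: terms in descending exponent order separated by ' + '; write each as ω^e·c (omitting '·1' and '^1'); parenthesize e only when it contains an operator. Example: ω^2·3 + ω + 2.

ω·5 + 2

G_0 = 17. HB_4(17) = 4^2 + 1. Bump = 26. G_1 = 25.
G_1 = 25. HB_5(25) = 5^2. Bump = 36. G_2 = 35.
G_2 = 35. HB_6(35) = 5·6 + 5. Bump = 40. G_3 = 39.
G_3 = 39. HB_7(39) = 5·7 + 4. Bump = 44. G_4 = 43.
G_4 = 43. HB_8(43) = 5·8 + 3. Bump = 48. G_5 = 47.
G_5 = 47. HB_9(47) = 5·9 + 2. Bump = 52. G_6 = 51.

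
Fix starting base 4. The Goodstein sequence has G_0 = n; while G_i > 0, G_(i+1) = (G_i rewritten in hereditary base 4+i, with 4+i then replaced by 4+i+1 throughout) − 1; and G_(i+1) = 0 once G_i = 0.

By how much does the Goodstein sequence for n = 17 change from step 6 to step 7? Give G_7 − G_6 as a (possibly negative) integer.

i=0: 17 = 4^2 + 1 (b=4); 4→5: 5^2 + 1 = 26; 26−1 = 25
i=1: 25 = 5^2 (b=5); 5→6: 6^2 = 36; 36−1 = 35
i=2: 35 = 5·6 + 5 (b=6); 6→7: 5·7 + 5 = 40; 40−1 = 39
i=3: 39 = 5·7 + 4 (b=7); 7→8: 5·8 + 4 = 44; 44−1 = 43
i=4: 43 = 5·8 + 3 (b=8); 8→9: 5·9 + 3 = 48; 48−1 = 47
i=5: 47 = 5·9 + 2 (b=9); 9→10: 5·10 + 2 = 52; 52−1 = 51
i=6: 51 = 5·10 + 1 (b=10); 10→11: 5·11 + 1 = 56; 56−1 = 55

4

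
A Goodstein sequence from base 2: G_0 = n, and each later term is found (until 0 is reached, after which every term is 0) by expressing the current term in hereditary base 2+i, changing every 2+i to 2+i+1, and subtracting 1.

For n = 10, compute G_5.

4215754

[0] 10 ≡ 2^(2 + 1) + 2 (base 2). Lift 3: 84. −1: 83.
[1] 83 ≡ 3^(3 + 1) + 2 (base 3). Lift 4: 1026. −1: 1025.
[2] 1025 ≡ 4^(4 + 1) + 1 (base 4). Lift 5: 15626. −1: 15625.
[3] 15625 ≡ 5^(5 + 1) (base 5). Lift 6: 279936. −1: 279935.
[4] 279935 ≡ 5·6^6 + 5·6^5 + 5·6^4 + 5·6^3 + 5·6^2 + 5·6 + 5 (base 6). Lift 7: 4215755. −1: 4215754.
[5] 4215754 ≡ 5·7^7 + 5·7^5 + 5·7^4 + 5·7^3 + 5·7^2 + 5·7 + 4 (base 7). Lift 8: 84073324. −1: 84073323.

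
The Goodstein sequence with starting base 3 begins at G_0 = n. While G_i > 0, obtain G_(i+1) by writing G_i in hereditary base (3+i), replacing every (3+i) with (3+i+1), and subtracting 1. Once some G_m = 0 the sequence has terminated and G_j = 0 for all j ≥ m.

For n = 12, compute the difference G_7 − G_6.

6

G_0 = 12. HB_3(12) = 3^2 + 3. Bump = 20. G_1 = 19.
G_1 = 19. HB_4(19) = 4^2 + 3. Bump = 28. G_2 = 27.
G_2 = 27. HB_5(27) = 5^2 + 2. Bump = 38. G_3 = 37.
G_3 = 37. HB_6(37) = 6^2 + 1. Bump = 50. G_4 = 49.
G_4 = 49. HB_7(49) = 7^2. Bump = 64. G_5 = 63.
G_5 = 63. HB_8(63) = 7·8 + 7. Bump = 70. G_6 = 69.
G_6 = 69. HB_9(69) = 7·9 + 6. Bump = 76. G_7 = 75.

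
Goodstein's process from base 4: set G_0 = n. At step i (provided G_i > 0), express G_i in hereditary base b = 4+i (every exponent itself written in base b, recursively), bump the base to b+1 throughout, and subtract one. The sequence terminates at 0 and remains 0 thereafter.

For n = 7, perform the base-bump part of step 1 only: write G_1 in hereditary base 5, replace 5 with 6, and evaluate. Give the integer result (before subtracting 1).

base 4: 7 = 4 + 3; at 5: 5 + 3 = 8; next = 7
base 5: 7 = 5 + 2; at 6: 6 + 2 = 8; next = 7

8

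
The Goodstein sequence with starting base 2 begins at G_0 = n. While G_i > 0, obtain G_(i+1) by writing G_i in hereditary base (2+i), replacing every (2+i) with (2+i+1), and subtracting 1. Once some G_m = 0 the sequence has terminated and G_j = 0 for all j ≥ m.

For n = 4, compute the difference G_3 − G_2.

19

base 2: 4 = 2^2; at 3: 3^3 = 27; next = 26
base 3: 26 = 2·3^2 + 2·3 + 2; at 4: 2·4^2 + 2·4 + 2 = 42; next = 41
base 4: 41 = 2·4^2 + 2·4 + 1; at 5: 2·5^2 + 2·5 + 1 = 61; next = 60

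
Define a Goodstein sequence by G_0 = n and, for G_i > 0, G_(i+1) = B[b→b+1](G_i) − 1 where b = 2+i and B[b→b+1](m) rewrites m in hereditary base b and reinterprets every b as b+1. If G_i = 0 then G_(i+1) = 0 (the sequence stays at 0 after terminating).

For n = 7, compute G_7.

base 2: 7 = 2^2 + 2 + 1; at 3: 3^3 + 3 + 1 = 31; next = 30
base 3: 30 = 3^3 + 3; at 4: 4^4 + 4 = 260; next = 259
base 4: 259 = 4^4 + 3; at 5: 5^5 + 3 = 3128; next = 3127
base 5: 3127 = 5^5 + 2; at 6: 6^6 + 2 = 46658; next = 46657
base 6: 46657 = 6^6 + 1; at 7: 7^7 + 1 = 823544; next = 823543
base 7: 823543 = 7^7; at 8: 8^8 = 16777216; next = 16777215
base 8: 16777215 = 7·8^7 + 7·8^6 + 7·8^5 + 7·8^4 + 7·8^3 + 7·8^2 + 7·8 + 7; at 9: 7·9^7 + 7·9^6 + 7·9^5 + 7·9^4 + 7·9^3 + 7·9^2 + 7·9 + 7 = 37665880; next = 37665879
base 9: 37665879 = 7·9^7 + 7·9^6 + 7·9^5 + 7·9^4 + 7·9^3 + 7·9^2 + 7·9 + 6; at 10: 7·10^7 + 7·10^6 + 7·10^5 + 7·10^4 + 7·10^3 + 7·10^2 + 7·10 + 6 = 77777776; next = 77777775

37665879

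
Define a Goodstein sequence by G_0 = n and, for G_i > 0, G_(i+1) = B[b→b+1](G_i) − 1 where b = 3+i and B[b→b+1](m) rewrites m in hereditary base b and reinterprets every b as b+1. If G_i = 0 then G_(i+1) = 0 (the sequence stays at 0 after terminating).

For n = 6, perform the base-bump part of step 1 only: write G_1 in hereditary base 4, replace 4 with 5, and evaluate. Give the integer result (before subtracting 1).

6 —HB3→ 2·3 —bump→ 2·4 = 8 —(−1)→ 7
7 —HB4→ 4 + 3 —bump→ 5 + 3 = 8 —(−1)→ 7

8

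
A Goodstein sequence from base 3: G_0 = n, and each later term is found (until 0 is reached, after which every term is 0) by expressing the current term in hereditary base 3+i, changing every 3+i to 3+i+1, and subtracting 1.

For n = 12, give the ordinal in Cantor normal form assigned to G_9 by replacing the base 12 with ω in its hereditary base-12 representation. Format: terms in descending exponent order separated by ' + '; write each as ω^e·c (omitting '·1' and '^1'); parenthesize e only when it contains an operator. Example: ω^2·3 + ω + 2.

ω·7 + 3

i=0: 12 = 3^2 + 3 (b=3); 3→4: 4^2 + 4 = 20; 20−1 = 19
i=1: 19 = 4^2 + 3 (b=4); 4→5: 5^2 + 3 = 28; 28−1 = 27
i=2: 27 = 5^2 + 2 (b=5); 5→6: 6^2 + 2 = 38; 38−1 = 37
i=3: 37 = 6^2 + 1 (b=6); 6→7: 7^2 + 1 = 50; 50−1 = 49
i=4: 49 = 7^2 (b=7); 7→8: 8^2 = 64; 64−1 = 63
i=5: 63 = 7·8 + 7 (b=8); 8→9: 7·9 + 7 = 70; 70−1 = 69
i=6: 69 = 7·9 + 6 (b=9); 9→10: 7·10 + 6 = 76; 76−1 = 75
i=7: 75 = 7·10 + 5 (b=10); 10→11: 7·11 + 5 = 82; 82−1 = 81
i=8: 81 = 7·11 + 4 (b=11); 11→12: 7·12 + 4 = 88; 88−1 = 87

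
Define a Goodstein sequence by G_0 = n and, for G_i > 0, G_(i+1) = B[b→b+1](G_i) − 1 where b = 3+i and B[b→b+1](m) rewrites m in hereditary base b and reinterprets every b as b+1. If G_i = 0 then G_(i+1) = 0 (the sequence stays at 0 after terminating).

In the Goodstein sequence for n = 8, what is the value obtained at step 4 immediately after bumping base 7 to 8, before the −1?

step 0: 8 = 2·3 + 2; sub 4 for 3: 2·4 + 2; = 10; G_1 = 10−1 = 9
step 1: 9 = 2·4 + 1; sub 5 for 4: 2·5 + 1; = 11; G_2 = 11−1 = 10
step 2: 10 = 2·5; sub 6 for 5: 2·6; = 12; G_3 = 12−1 = 11
step 3: 11 = 6 + 5; sub 7 for 6: 7 + 5; = 12; G_4 = 12−1 = 11
step 4: 11 = 7 + 4; sub 8 for 7: 8 + 4; = 12; G_5 = 12−1 = 11

12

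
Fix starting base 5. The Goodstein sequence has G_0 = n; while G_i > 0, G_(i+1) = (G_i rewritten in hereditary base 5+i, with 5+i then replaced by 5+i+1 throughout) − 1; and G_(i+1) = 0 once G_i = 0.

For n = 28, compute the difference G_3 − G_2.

14

(0) 28|_5 = 5^2 + 3 ↦ 6^2 + 3|_6 = 39 ⇒ 38
(1) 38|_6 = 6^2 + 2 ↦ 7^2 + 2|_7 = 51 ⇒ 50
(2) 50|_7 = 7^2 + 1 ↦ 8^2 + 1|_8 = 65 ⇒ 64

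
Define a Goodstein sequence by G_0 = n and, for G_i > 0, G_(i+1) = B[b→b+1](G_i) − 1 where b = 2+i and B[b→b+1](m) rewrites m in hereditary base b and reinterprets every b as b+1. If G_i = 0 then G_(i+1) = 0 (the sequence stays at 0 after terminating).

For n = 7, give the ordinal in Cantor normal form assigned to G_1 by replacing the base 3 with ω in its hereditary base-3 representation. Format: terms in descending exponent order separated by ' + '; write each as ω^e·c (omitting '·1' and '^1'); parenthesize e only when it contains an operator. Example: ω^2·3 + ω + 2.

ω^ω + ω

(0) 7|_2 = 2^2 + 2 + 1 ↦ 3^3 + 3 + 1|_3 = 31 ⇒ 30
(1) 30|_3 = 3^3 + 3 ↦ 4^4 + 4|_4 = 260 ⇒ 259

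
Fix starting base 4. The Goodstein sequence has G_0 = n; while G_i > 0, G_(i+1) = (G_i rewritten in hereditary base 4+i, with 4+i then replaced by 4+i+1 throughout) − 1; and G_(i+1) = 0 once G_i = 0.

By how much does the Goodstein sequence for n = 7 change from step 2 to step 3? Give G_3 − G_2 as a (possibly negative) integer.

0

i=0: 7 = 4 + 3 (b=4); 4→5: 5 + 3 = 8; 8−1 = 7
i=1: 7 = 5 + 2 (b=5); 5→6: 6 + 2 = 8; 8−1 = 7
i=2: 7 = 6 + 1 (b=6); 6→7: 7 + 1 = 8; 8−1 = 7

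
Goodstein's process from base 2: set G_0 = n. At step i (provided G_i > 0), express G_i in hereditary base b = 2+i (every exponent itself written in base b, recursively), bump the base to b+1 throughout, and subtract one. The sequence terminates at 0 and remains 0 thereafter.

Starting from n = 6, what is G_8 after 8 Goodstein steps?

555551

step 0: 6 = 2^2 + 2; sub 3 for 2: 3^3 + 3; = 30; G_1 = 30−1 = 29
step 1: 29 = 3^3 + 2; sub 4 for 3: 4^4 + 2; = 258; G_2 = 258−1 = 257
step 2: 257 = 4^4 + 1; sub 5 for 4: 5^5 + 1; = 3126; G_3 = 3126−1 = 3125
step 3: 3125 = 5^5; sub 6 for 5: 6^6; = 46656; G_4 = 46656−1 = 46655
step 4: 46655 = 5·6^5 + 5·6^4 + 5·6^3 + 5·6^2 + 5·6 + 5; sub 7 for 6: 5·7^5 + 5·7^4 + 5·7^3 + 5·7^2 + 5·7 + 5; = 98040; G_5 = 98040−1 = 98039
step 5: 98039 = 5·7^5 + 5·7^4 + 5·7^3 + 5·7^2 + 5·7 + 4; sub 8 for 7: 5·8^5 + 5·8^4 + 5·8^3 + 5·8^2 + 5·8 + 4; = 187244; G_6 = 187244−1 = 187243
step 6: 187243 = 5·8^5 + 5·8^4 + 5·8^3 + 5·8^2 + 5·8 + 3; sub 9 for 8: 5·9^5 + 5·9^4 + 5·9^3 + 5·9^2 + 5·9 + 3; = 332148; G_7 = 332148−1 = 332147
step 7: 332147 = 5·9^5 + 5·9^4 + 5·9^3 + 5·9^2 + 5·9 + 2; sub 10 for 9: 5·10^5 + 5·10^4 + 5·10^3 + 5·10^2 + 5·10 + 2; = 555552; G_8 = 555552−1 = 555551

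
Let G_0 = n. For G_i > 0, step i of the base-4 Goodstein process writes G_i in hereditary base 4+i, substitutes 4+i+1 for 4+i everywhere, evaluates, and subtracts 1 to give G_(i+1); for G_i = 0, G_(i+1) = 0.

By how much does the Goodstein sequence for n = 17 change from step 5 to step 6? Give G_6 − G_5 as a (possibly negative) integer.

4

step 0: 17 = 4^2 + 1; sub 5 for 4: 5^2 + 1; = 26; G_1 = 26−1 = 25
step 1: 25 = 5^2; sub 6 for 5: 6^2; = 36; G_2 = 36−1 = 35
step 2: 35 = 5·6 + 5; sub 7 for 6: 5·7 + 5; = 40; G_3 = 40−1 = 39
step 3: 39 = 5·7 + 4; sub 8 for 7: 5·8 + 4; = 44; G_4 = 44−1 = 43
step 4: 43 = 5·8 + 3; sub 9 for 8: 5·9 + 3; = 48; G_5 = 48−1 = 47
step 5: 47 = 5·9 + 2; sub 10 for 9: 5·10 + 2; = 52; G_6 = 52−1 = 51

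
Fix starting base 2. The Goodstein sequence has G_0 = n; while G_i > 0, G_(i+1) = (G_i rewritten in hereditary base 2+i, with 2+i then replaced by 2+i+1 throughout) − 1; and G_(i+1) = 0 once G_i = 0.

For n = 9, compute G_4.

140743

G_0=9  [base 2] 2^(2 + 1) + 1  →[2↦3]→  3^(3 + 1) + 1 = 82  −1 ⇒ G_1=81
G_1=81  [base 3] 3^(3 + 1)  →[3↦4]→  4^(4 + 1) = 1024  −1 ⇒ G_2=1023
G_2=1023  [base 4] 3·4^4 + 3·4^3 + 3·4^2 + 3·4 + 3  →[4↦5]→  3·5^5 + 3·5^3 + 3·5^2 + 3·5 + 3 = 9843  −1 ⇒ G_3=9842
G_3=9842  [base 5] 3·5^5 + 3·5^3 + 3·5^2 + 3·5 + 2  →[5↦6]→  3·6^6 + 3·6^3 + 3·6^2 + 3·6 + 2 = 140744  −1 ⇒ G_4=140743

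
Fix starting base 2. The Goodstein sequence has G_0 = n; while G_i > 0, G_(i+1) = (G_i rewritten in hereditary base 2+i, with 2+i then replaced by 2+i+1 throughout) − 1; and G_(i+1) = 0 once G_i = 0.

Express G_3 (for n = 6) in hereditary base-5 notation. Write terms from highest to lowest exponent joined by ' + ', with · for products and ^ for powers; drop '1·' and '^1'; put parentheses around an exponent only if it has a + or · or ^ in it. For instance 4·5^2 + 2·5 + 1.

5^5

6 —HB2→ 2^2 + 2 —bump→ 3^3 + 3 = 30 —(−1)→ 29
29 —HB3→ 3^3 + 2 —bump→ 4^4 + 2 = 258 —(−1)→ 257
257 —HB4→ 4^4 + 1 —bump→ 5^5 + 1 = 3126 —(−1)→ 3125
3125 —HB5→ 5^5 —bump→ 6^6 = 46656 —(−1)→ 46655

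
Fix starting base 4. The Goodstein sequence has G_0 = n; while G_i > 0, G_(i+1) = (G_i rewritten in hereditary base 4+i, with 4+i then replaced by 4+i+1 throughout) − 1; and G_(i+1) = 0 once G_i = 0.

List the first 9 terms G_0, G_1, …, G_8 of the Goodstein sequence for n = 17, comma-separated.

17, 25, 35, 39, 43, 47, 51, 55, 59

G_0=17  [base 4] 4^2 + 1  →[4↦5]→  5^2 + 1 = 26  −1 ⇒ G_1=25
G_1=25  [base 5] 5^2  →[5↦6]→  6^2 = 36  −1 ⇒ G_2=35
G_2=35  [base 6] 5·6 + 5  →[6↦7]→  5·7 + 5 = 40  −1 ⇒ G_3=39
G_3=39  [base 7] 5·7 + 4  →[7↦8]→  5·8 + 4 = 44  −1 ⇒ G_4=43
G_4=43  [base 8] 5·8 + 3  →[8↦9]→  5·9 + 3 = 48  −1 ⇒ G_5=47
G_5=47  [base 9] 5·9 + 2  →[9↦10]→  5·10 + 2 = 52  −1 ⇒ G_6=51
G_6=51  [base 10] 5·10 + 1  →[10↦11]→  5·11 + 1 = 56  −1 ⇒ G_7=55
G_7=55  [base 11] 5·11  →[11↦12]→  5·12 = 60  −1 ⇒ G_8=59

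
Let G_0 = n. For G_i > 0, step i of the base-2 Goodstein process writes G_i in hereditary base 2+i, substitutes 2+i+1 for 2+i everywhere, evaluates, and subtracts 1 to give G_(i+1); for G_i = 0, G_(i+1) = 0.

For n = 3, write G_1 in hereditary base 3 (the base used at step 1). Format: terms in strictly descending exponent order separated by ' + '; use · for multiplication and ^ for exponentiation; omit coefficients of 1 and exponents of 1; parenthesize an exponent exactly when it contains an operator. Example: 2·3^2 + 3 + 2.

3

step 0: 3 = 2 + 1; sub 3 for 2: 3 + 1; = 4; G_1 = 4−1 = 3
step 1: 3 = 3; sub 4 for 3: 4; = 4; G_2 = 4−1 = 3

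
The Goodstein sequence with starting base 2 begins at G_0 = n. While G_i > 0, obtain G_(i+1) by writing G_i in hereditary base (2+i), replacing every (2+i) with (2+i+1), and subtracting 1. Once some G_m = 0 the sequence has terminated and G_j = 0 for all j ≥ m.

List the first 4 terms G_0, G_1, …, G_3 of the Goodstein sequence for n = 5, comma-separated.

G_0=5  [base 2] 2^2 + 1  →[2↦3]→  3^3 + 1 = 28  −1 ⇒ G_1=27
G_1=27  [base 3] 3^3  →[3↦4]→  4^4 = 256  −1 ⇒ G_2=255
G_2=255  [base 4] 3·4^3 + 3·4^2 + 3·4 + 3  →[4↦5]→  3·5^3 + 3·5^2 + 3·5 + 3 = 468  −1 ⇒ G_3=467

5, 27, 255, 467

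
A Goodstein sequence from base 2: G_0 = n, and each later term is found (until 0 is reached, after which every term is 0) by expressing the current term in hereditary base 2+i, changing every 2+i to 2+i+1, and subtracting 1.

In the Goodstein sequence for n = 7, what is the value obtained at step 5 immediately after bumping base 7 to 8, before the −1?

(0) 7|_2 = 2^2 + 2 + 1 ↦ 3^3 + 3 + 1|_3 = 31 ⇒ 30
(1) 30|_3 = 3^3 + 3 ↦ 4^4 + 4|_4 = 260 ⇒ 259
(2) 259|_4 = 4^4 + 3 ↦ 5^5 + 3|_5 = 3128 ⇒ 3127
(3) 3127|_5 = 5^5 + 2 ↦ 6^6 + 2|_6 = 46658 ⇒ 46657
(4) 46657|_6 = 6^6 + 1 ↦ 7^7 + 1|_7 = 823544 ⇒ 823543
(5) 823543|_7 = 7^7 ↦ 8^8|_8 = 16777216 ⇒ 16777215

16777216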